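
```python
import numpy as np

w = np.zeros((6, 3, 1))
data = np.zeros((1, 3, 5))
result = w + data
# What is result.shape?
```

(6, 3, 5)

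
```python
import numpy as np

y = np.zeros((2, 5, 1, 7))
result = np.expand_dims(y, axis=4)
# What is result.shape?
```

(2, 5, 1, 7, 1)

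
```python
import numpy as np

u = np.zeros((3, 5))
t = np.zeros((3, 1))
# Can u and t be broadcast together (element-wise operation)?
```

Yes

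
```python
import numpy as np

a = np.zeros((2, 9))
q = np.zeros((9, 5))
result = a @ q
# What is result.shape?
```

(2, 5)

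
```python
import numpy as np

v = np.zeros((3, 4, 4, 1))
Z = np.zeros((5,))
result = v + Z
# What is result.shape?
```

(3, 4, 4, 5)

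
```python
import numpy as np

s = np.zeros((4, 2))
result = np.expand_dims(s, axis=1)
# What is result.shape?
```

(4, 1, 2)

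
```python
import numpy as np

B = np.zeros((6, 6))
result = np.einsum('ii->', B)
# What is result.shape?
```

()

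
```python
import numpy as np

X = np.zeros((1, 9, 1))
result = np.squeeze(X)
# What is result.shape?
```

(9,)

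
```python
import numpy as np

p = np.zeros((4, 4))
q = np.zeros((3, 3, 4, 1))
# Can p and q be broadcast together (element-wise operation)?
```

Yes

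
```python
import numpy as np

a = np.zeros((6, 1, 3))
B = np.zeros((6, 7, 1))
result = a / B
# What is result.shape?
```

(6, 7, 3)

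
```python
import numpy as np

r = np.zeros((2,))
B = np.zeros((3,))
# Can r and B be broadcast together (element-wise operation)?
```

No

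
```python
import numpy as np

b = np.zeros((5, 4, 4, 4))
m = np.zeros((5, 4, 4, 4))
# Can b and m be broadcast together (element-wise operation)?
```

Yes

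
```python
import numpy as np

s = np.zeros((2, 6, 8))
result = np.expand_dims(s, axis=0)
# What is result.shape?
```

(1, 2, 6, 8)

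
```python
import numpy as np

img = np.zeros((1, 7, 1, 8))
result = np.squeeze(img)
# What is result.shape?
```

(7, 8)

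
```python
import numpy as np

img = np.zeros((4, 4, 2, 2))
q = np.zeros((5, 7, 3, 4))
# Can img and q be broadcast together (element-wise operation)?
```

No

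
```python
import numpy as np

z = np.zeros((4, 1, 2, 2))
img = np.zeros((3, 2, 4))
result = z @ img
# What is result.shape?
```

(4, 3, 2, 4)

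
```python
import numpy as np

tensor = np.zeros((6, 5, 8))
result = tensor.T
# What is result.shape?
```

(8, 5, 6)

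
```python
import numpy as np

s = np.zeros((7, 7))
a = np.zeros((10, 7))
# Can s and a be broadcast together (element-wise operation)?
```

No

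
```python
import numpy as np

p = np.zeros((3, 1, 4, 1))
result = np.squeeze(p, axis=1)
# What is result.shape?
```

(3, 4, 1)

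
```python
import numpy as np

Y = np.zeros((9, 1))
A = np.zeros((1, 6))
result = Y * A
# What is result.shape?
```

(9, 6)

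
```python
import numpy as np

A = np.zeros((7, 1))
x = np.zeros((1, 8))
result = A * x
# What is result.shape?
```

(7, 8)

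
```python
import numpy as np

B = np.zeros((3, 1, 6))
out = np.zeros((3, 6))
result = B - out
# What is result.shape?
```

(3, 3, 6)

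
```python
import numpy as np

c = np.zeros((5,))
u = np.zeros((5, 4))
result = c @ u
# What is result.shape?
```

(4,)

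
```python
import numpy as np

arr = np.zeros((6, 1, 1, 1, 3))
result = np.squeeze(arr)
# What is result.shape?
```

(6, 3)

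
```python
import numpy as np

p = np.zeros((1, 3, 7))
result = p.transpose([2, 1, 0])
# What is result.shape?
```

(7, 3, 1)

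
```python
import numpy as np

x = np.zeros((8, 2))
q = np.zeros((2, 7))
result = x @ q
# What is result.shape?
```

(8, 7)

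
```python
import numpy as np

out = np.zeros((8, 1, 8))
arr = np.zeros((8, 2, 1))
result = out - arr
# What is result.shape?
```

(8, 2, 8)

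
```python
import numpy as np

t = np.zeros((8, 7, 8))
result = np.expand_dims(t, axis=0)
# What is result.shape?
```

(1, 8, 7, 8)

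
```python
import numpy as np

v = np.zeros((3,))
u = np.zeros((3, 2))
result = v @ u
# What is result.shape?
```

(2,)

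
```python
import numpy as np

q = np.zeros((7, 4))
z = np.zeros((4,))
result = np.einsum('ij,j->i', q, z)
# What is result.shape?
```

(7,)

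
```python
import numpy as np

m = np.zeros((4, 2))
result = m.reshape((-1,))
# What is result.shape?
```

(8,)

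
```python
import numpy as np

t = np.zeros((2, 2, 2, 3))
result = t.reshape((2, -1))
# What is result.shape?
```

(2, 12)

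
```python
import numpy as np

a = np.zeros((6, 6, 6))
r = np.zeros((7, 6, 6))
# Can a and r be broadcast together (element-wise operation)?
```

No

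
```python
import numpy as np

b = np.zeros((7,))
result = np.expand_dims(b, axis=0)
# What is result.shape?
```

(1, 7)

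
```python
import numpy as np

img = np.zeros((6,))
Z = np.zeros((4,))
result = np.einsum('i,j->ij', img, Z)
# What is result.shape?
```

(6, 4)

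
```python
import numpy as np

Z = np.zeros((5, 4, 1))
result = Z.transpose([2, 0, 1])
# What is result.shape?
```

(1, 5, 4)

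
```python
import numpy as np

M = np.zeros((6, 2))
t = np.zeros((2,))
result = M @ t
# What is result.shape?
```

(6,)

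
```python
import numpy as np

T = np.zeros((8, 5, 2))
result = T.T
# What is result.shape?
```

(2, 5, 8)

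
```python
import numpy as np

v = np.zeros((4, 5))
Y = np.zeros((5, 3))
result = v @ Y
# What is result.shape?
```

(4, 3)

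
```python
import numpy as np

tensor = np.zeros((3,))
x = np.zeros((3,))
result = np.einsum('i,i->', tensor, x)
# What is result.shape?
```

()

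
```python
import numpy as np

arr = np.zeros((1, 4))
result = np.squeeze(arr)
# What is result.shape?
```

(4,)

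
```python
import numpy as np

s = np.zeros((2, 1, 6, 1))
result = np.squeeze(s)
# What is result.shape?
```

(2, 6)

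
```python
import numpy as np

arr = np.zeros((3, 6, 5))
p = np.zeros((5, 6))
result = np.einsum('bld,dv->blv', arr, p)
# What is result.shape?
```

(3, 6, 6)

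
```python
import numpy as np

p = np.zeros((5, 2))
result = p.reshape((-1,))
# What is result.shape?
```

(10,)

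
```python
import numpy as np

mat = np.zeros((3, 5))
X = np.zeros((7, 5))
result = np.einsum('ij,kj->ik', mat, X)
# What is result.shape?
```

(3, 7)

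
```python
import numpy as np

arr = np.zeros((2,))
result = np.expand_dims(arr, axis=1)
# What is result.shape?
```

(2, 1)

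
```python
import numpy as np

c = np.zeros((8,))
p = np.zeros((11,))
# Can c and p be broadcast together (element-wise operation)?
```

No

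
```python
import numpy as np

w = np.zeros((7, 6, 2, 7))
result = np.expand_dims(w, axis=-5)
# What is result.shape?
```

(1, 7, 6, 2, 7)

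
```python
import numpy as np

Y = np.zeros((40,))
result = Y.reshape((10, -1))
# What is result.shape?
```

(10, 4)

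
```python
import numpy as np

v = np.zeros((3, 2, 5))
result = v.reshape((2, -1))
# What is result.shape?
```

(2, 15)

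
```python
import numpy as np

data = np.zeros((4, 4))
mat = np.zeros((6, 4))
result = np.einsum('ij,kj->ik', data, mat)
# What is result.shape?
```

(4, 6)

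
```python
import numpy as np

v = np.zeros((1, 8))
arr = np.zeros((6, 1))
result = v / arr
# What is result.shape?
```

(6, 8)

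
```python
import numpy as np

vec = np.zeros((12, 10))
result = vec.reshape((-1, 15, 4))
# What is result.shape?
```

(2, 15, 4)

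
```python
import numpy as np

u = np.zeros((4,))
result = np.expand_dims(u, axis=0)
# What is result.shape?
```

(1, 4)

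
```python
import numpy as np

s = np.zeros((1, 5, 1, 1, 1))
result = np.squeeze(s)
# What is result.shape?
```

(5,)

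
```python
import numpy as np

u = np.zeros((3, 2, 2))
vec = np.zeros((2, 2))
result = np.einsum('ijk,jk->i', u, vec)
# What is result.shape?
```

(3,)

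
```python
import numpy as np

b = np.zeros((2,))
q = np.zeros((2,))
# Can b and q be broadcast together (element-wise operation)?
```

Yes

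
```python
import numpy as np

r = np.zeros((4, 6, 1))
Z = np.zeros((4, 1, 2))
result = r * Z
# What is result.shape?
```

(4, 6, 2)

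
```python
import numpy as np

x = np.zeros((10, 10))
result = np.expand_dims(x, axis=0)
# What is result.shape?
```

(1, 10, 10)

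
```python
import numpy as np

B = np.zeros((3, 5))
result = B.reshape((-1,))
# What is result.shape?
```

(15,)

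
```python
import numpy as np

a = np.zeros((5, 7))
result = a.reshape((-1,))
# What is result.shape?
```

(35,)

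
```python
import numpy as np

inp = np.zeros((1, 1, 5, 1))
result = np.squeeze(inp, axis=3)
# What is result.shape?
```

(1, 1, 5)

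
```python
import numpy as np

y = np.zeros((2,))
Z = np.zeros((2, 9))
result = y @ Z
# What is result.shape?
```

(9,)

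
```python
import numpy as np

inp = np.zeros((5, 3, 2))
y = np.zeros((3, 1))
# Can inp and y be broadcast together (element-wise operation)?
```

Yes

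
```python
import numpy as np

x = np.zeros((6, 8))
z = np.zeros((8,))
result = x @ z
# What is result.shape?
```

(6,)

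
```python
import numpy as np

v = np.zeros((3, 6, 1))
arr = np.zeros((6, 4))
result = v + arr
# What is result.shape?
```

(3, 6, 4)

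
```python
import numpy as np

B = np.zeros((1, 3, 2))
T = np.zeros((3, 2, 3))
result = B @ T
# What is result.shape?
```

(3, 3, 3)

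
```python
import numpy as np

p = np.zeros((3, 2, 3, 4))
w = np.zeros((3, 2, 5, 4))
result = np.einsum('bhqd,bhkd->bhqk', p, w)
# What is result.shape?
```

(3, 2, 3, 5)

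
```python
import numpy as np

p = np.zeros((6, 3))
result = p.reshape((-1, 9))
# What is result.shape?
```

(2, 9)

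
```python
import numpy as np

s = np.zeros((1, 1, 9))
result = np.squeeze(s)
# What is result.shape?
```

(9,)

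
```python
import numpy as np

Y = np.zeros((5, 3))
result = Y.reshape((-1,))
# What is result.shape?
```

(15,)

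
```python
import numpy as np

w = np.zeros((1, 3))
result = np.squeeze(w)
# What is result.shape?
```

(3,)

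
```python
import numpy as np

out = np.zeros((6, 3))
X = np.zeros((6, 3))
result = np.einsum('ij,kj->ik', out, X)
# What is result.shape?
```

(6, 6)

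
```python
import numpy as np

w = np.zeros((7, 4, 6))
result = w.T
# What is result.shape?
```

(6, 4, 7)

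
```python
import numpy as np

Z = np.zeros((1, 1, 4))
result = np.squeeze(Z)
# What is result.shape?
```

(4,)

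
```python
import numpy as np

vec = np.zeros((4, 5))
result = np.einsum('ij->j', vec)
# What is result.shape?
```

(5,)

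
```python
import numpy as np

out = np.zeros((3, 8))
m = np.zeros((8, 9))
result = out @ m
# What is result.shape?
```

(3, 9)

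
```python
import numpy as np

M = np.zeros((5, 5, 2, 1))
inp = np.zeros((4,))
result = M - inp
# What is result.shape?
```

(5, 5, 2, 4)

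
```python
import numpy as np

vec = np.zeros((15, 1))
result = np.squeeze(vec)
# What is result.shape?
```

(15,)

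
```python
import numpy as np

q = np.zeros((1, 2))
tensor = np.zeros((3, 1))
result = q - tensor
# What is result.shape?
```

(3, 2)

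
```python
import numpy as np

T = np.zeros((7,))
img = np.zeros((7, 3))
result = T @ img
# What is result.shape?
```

(3,)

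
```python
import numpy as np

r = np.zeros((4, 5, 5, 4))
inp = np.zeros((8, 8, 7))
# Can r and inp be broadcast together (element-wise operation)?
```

No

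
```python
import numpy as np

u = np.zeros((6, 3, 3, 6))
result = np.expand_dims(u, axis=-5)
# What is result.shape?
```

(1, 6, 3, 3, 6)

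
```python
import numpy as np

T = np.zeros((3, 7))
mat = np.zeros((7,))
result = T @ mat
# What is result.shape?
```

(3,)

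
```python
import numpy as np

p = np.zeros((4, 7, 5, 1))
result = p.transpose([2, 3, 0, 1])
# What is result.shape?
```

(5, 1, 4, 7)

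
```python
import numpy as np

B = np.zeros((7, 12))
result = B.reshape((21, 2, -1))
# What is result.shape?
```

(21, 2, 2)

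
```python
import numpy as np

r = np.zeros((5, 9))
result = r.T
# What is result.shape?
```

(9, 5)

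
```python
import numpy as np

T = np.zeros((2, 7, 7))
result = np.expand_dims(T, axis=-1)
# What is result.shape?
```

(2, 7, 7, 1)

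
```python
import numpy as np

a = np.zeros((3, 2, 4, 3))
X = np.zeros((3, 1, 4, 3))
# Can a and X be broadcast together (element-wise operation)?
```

Yes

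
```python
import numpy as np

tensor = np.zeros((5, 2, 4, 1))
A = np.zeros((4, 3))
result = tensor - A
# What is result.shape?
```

(5, 2, 4, 3)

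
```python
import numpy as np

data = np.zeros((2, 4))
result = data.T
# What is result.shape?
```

(4, 2)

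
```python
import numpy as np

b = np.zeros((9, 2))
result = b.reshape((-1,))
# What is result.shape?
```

(18,)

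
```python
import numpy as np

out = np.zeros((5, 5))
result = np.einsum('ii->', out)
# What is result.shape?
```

()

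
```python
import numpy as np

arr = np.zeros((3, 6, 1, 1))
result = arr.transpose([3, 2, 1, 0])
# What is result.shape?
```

(1, 1, 6, 3)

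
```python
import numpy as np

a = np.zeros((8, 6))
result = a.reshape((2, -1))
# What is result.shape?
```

(2, 24)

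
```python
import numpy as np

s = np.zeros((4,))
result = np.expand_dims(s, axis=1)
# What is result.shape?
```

(4, 1)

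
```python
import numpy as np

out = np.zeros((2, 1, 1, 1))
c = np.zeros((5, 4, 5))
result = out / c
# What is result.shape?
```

(2, 5, 4, 5)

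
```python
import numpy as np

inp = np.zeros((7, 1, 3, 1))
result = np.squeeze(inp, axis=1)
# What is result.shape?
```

(7, 3, 1)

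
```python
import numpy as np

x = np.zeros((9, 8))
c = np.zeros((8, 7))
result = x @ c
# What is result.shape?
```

(9, 7)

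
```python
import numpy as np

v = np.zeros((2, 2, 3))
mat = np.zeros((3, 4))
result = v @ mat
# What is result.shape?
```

(2, 2, 4)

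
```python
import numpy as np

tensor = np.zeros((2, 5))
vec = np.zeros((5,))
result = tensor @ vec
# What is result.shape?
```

(2,)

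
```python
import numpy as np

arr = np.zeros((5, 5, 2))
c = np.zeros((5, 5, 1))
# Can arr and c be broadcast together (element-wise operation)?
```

Yes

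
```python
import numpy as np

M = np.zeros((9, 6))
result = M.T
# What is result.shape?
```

(6, 9)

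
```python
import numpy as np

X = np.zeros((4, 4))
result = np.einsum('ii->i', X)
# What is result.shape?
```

(4,)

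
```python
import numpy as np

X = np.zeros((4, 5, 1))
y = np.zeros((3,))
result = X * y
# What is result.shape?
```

(4, 5, 3)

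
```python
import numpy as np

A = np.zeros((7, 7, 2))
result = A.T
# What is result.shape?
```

(2, 7, 7)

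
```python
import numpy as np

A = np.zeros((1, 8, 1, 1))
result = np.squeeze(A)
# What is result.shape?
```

(8,)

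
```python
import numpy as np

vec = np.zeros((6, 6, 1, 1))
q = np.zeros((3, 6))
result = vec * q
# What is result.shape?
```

(6, 6, 3, 6)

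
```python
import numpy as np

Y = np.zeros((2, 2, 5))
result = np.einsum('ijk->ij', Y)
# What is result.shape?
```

(2, 2)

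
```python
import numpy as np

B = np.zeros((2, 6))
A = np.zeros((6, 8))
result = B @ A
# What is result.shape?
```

(2, 8)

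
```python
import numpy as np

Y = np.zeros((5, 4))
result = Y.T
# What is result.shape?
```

(4, 5)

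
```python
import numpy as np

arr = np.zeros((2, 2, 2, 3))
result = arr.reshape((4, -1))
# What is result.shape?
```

(4, 6)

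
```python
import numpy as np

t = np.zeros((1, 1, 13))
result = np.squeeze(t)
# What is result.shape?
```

(13,)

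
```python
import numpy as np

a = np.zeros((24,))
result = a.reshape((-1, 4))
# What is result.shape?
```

(6, 4)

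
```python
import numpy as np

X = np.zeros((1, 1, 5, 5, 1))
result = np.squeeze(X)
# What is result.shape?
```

(5, 5)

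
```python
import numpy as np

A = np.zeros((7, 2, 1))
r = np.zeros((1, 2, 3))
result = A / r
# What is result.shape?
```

(7, 2, 3)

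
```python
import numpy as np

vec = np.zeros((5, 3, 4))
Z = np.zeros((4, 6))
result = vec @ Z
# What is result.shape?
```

(5, 3, 6)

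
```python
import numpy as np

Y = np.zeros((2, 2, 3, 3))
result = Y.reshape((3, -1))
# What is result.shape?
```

(3, 12)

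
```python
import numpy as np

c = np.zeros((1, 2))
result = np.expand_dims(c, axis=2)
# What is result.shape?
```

(1, 2, 1)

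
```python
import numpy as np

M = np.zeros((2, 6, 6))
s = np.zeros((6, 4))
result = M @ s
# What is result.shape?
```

(2, 6, 4)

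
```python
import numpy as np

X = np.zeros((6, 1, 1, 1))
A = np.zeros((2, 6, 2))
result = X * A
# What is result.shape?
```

(6, 2, 6, 2)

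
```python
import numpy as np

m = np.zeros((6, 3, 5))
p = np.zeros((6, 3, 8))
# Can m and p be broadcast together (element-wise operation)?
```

No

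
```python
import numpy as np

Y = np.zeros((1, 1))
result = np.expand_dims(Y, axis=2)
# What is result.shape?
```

(1, 1, 1)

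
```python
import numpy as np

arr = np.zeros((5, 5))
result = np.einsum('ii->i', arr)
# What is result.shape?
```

(5,)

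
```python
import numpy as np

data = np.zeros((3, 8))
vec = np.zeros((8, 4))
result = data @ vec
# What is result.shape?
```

(3, 4)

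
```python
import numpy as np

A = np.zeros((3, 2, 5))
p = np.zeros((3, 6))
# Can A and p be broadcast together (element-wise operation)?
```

No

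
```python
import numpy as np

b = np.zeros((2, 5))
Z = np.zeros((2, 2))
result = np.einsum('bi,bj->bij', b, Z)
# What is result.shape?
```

(2, 5, 2)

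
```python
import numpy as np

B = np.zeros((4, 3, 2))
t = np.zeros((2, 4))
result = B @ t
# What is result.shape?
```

(4, 3, 4)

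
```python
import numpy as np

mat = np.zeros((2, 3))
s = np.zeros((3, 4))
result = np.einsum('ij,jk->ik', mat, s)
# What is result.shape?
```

(2, 4)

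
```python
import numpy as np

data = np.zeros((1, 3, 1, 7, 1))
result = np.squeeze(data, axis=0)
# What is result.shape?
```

(3, 1, 7, 1)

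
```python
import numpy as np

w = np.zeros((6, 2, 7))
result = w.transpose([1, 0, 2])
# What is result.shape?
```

(2, 6, 7)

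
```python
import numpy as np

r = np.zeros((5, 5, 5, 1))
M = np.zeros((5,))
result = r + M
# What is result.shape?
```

(5, 5, 5, 5)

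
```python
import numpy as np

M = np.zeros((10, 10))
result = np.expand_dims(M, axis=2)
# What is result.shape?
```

(10, 10, 1)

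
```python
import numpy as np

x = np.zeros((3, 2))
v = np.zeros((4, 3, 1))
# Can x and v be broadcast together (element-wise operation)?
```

Yes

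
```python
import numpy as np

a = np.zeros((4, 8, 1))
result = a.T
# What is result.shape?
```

(1, 8, 4)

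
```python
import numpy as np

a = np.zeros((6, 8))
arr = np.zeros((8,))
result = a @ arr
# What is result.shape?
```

(6,)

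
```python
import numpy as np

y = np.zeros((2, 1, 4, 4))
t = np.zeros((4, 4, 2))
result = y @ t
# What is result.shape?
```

(2, 4, 4, 2)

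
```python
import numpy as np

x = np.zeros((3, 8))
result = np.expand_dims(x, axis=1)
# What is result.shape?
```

(3, 1, 8)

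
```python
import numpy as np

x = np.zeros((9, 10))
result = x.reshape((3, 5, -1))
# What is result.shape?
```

(3, 5, 6)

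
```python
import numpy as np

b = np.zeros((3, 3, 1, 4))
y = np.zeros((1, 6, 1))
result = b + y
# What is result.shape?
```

(3, 3, 6, 4)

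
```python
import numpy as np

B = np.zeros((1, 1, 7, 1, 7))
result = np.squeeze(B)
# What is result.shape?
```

(7, 7)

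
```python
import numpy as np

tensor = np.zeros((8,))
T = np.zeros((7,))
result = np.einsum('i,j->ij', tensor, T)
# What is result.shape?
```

(8, 7)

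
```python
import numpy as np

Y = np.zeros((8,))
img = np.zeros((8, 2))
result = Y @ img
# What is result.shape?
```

(2,)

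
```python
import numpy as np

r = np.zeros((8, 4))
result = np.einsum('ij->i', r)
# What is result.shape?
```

(8,)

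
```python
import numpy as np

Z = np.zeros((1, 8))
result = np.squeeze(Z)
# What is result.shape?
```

(8,)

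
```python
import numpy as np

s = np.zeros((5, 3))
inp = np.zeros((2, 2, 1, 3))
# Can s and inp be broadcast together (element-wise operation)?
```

Yes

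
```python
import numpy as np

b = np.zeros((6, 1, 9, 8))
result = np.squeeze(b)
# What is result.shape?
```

(6, 9, 8)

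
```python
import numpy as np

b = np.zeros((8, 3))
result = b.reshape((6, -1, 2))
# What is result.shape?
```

(6, 2, 2)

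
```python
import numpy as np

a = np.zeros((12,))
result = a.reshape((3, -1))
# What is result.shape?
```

(3, 4)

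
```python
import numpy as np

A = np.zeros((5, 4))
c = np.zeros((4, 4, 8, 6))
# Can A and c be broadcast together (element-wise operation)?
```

No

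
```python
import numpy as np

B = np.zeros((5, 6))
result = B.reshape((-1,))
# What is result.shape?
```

(30,)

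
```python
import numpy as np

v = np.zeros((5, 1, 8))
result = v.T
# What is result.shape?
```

(8, 1, 5)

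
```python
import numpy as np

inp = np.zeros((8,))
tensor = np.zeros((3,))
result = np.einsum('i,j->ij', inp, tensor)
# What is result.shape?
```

(8, 3)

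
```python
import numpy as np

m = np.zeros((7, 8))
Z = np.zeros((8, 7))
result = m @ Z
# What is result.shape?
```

(7, 7)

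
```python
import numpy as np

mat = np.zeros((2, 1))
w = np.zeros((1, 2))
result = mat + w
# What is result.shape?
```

(2, 2)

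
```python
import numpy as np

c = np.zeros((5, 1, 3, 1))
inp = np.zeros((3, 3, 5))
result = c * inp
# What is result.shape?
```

(5, 3, 3, 5)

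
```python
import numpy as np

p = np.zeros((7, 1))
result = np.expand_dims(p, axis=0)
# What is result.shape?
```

(1, 7, 1)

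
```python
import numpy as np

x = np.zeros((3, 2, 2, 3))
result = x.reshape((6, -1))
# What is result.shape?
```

(6, 6)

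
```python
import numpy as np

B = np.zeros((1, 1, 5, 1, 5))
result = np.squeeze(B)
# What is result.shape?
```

(5, 5)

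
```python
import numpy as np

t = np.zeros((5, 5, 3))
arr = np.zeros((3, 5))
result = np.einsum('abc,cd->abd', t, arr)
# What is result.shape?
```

(5, 5, 5)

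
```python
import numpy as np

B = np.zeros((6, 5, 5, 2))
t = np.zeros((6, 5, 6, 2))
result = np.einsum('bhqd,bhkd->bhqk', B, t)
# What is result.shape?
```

(6, 5, 5, 6)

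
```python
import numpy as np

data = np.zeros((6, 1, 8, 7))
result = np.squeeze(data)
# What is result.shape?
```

(6, 8, 7)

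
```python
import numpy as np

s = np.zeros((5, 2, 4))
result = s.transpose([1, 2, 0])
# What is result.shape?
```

(2, 4, 5)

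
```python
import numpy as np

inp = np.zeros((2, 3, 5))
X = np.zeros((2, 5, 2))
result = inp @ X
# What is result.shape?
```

(2, 3, 2)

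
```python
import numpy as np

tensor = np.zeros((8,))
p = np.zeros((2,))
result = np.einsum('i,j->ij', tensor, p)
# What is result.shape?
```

(8, 2)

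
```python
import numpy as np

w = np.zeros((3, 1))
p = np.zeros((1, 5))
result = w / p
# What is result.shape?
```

(3, 5)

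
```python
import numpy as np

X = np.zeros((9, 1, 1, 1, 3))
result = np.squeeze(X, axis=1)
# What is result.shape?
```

(9, 1, 1, 3)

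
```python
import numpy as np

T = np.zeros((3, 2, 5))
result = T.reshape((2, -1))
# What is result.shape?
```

(2, 15)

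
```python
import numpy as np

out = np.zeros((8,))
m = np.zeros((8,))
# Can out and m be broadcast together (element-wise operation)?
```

Yes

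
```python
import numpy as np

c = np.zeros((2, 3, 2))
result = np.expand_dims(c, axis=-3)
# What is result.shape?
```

(2, 1, 3, 2)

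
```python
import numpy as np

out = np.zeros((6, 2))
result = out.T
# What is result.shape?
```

(2, 6)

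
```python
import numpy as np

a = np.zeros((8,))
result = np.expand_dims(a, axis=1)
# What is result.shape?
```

(8, 1)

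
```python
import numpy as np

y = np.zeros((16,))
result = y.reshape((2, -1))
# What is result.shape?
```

(2, 8)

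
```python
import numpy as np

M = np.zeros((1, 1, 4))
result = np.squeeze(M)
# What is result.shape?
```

(4,)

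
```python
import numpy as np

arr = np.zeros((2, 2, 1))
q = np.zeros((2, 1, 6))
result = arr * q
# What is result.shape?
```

(2, 2, 6)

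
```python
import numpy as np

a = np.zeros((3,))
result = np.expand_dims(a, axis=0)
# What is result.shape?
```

(1, 3)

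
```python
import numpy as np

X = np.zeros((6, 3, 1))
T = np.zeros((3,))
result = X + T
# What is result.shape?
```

(6, 3, 3)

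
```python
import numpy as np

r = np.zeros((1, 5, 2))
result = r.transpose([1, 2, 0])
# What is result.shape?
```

(5, 2, 1)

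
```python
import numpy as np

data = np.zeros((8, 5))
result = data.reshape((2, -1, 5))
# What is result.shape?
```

(2, 4, 5)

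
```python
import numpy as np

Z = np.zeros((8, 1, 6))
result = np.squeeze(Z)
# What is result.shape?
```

(8, 6)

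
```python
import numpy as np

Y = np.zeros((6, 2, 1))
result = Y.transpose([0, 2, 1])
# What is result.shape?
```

(6, 1, 2)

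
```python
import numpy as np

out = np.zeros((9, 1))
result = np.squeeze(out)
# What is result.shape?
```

(9,)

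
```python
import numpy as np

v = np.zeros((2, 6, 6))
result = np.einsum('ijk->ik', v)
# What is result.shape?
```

(2, 6)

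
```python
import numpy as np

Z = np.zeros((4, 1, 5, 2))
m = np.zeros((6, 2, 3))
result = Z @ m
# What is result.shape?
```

(4, 6, 5, 3)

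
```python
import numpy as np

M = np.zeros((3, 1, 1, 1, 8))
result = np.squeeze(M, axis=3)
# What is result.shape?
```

(3, 1, 1, 8)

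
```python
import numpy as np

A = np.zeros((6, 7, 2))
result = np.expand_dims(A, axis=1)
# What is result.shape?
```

(6, 1, 7, 2)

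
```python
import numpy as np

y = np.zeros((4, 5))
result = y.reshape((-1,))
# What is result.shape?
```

(20,)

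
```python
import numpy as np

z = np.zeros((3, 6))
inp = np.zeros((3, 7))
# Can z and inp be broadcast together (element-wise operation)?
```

No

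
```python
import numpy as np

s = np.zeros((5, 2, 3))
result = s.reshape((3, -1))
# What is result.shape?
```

(3, 10)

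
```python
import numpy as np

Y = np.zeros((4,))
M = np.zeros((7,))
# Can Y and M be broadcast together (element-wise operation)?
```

No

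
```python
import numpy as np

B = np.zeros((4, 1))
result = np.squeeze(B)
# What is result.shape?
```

(4,)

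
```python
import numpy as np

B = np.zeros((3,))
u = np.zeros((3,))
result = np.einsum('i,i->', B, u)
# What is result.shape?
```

()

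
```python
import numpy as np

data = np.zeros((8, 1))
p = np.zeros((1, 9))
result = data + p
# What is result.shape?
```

(8, 9)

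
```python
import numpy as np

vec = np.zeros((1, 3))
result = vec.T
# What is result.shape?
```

(3, 1)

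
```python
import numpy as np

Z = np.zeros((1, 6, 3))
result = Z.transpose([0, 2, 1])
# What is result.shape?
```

(1, 3, 6)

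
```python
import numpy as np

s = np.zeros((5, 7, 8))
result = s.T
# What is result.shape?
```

(8, 7, 5)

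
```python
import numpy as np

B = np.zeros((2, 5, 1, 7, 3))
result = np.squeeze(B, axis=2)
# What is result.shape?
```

(2, 5, 7, 3)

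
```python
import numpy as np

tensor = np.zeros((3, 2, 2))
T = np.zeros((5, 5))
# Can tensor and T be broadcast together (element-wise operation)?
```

No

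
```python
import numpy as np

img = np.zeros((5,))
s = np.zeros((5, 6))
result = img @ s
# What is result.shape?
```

(6,)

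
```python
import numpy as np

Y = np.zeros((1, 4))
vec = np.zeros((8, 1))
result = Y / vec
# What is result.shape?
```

(8, 4)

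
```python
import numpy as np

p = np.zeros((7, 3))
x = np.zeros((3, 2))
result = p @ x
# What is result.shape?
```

(7, 2)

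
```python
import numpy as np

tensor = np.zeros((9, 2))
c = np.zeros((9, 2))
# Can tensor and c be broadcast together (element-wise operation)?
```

Yes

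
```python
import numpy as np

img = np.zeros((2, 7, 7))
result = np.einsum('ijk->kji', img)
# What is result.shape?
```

(7, 7, 2)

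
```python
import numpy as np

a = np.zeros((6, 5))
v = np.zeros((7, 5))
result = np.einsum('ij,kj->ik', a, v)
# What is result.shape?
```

(6, 7)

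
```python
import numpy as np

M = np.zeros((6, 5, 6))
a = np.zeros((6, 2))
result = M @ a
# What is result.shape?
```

(6, 5, 2)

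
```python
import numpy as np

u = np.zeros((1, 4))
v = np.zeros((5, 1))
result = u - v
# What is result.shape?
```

(5, 4)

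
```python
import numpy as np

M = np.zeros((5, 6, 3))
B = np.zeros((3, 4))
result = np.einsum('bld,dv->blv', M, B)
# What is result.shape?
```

(5, 6, 4)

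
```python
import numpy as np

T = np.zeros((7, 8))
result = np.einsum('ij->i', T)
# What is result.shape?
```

(7,)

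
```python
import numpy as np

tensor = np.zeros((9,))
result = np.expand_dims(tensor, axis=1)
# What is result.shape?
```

(9, 1)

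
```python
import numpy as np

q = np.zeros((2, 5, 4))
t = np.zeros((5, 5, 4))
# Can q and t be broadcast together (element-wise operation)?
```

No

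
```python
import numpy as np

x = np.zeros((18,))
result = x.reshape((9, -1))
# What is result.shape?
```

(9, 2)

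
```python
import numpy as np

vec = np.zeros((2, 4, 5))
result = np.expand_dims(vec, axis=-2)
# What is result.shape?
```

(2, 4, 1, 5)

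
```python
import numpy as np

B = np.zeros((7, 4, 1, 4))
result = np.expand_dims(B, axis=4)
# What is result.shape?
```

(7, 4, 1, 4, 1)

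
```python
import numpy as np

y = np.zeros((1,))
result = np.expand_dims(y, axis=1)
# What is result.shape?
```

(1, 1)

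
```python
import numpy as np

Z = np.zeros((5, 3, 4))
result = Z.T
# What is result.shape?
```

(4, 3, 5)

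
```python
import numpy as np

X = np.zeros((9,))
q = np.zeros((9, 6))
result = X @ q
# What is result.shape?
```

(6,)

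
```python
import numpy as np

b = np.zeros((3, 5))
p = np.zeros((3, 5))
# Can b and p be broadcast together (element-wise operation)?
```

Yes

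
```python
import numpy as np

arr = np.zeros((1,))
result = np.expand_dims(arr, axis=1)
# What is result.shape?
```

(1, 1)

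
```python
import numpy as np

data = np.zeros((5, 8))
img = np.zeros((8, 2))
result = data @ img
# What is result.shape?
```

(5, 2)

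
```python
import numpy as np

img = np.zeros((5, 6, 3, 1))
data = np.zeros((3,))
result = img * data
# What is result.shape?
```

(5, 6, 3, 3)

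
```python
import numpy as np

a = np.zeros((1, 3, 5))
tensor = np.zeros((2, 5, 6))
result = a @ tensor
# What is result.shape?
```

(2, 3, 6)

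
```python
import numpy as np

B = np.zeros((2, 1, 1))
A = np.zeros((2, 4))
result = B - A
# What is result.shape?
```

(2, 2, 4)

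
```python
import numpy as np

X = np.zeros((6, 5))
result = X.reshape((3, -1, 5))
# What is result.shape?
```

(3, 2, 5)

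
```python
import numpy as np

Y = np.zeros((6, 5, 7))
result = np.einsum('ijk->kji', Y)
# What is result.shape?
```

(7, 5, 6)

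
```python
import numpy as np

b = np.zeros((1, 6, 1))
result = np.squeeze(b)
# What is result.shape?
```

(6,)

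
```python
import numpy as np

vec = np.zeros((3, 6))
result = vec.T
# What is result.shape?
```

(6, 3)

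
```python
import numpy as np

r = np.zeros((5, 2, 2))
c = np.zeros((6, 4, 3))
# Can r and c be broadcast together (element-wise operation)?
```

No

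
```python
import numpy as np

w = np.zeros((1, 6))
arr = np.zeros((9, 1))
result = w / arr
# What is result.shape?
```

(9, 6)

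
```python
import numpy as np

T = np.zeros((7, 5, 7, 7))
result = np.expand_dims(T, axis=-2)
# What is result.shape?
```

(7, 5, 7, 1, 7)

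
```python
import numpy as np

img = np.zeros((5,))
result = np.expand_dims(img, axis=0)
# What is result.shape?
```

(1, 5)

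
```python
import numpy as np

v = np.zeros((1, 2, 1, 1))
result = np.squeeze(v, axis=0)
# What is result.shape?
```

(2, 1, 1)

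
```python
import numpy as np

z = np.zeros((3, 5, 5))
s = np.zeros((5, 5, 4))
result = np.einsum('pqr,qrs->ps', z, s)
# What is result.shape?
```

(3, 4)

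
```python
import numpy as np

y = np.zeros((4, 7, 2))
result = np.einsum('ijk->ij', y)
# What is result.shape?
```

(4, 7)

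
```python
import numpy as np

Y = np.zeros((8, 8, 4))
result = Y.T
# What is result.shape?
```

(4, 8, 8)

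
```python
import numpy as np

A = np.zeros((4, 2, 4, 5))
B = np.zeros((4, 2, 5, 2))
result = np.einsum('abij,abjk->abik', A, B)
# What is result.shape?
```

(4, 2, 4, 2)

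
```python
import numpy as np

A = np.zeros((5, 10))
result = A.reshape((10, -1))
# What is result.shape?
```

(10, 5)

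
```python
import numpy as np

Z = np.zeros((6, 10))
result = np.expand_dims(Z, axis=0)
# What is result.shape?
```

(1, 6, 10)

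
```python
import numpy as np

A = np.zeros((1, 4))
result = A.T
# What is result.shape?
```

(4, 1)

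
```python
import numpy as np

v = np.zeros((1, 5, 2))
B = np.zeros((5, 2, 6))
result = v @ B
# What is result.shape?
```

(5, 5, 6)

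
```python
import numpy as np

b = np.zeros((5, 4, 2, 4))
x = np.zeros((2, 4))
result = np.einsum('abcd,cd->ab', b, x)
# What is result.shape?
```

(5, 4)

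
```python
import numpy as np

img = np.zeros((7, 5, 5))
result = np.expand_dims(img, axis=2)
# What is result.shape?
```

(7, 5, 1, 5)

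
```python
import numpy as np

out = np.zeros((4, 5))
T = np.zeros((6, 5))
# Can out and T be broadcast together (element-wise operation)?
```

No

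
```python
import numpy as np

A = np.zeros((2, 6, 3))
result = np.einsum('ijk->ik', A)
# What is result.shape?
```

(2, 3)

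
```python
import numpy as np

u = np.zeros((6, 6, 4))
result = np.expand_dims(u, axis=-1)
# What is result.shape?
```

(6, 6, 4, 1)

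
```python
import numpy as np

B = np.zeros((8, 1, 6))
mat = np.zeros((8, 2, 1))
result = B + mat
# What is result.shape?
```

(8, 2, 6)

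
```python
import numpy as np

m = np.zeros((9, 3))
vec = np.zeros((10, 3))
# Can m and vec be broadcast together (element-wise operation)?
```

No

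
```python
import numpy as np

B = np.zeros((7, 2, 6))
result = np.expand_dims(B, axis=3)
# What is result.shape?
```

(7, 2, 6, 1)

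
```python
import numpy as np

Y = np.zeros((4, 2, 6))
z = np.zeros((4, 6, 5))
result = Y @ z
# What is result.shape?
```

(4, 2, 5)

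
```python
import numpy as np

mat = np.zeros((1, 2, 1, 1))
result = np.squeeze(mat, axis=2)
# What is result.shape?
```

(1, 2, 1)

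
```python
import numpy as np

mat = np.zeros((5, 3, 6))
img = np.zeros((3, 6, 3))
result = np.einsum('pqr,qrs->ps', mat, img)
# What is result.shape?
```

(5, 3)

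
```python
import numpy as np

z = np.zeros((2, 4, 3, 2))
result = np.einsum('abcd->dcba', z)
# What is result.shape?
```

(2, 3, 4, 2)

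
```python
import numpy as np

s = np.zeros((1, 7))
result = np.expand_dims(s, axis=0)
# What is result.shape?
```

(1, 1, 7)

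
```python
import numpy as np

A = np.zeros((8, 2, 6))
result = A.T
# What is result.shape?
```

(6, 2, 8)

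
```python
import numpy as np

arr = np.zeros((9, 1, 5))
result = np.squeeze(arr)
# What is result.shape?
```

(9, 5)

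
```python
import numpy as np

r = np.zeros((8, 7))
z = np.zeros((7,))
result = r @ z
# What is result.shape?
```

(8,)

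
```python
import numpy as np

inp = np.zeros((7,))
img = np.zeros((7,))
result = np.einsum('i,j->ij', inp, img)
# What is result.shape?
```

(7, 7)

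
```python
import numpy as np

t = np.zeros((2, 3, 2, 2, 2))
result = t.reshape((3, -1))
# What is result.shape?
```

(3, 16)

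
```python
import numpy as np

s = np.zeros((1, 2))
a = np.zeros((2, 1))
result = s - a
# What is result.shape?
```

(2, 2)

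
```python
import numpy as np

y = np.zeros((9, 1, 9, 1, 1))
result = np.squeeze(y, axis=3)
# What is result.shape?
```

(9, 1, 9, 1)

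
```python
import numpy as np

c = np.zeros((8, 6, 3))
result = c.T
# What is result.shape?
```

(3, 6, 8)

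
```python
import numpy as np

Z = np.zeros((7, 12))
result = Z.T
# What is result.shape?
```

(12, 7)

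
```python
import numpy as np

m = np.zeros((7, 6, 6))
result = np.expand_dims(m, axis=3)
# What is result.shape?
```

(7, 6, 6, 1)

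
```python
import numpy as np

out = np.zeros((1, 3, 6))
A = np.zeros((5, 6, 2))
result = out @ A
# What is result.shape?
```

(5, 3, 2)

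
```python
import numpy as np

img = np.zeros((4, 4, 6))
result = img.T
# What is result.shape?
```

(6, 4, 4)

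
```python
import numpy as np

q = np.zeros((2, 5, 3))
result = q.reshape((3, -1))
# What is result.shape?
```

(3, 10)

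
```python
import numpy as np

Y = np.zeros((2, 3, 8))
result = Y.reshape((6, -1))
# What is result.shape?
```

(6, 8)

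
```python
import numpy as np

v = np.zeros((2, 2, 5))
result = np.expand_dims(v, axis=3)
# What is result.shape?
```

(2, 2, 5, 1)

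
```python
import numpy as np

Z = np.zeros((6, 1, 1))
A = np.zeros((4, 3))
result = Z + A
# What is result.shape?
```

(6, 4, 3)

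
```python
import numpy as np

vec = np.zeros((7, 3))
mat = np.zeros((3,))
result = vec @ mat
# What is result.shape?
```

(7,)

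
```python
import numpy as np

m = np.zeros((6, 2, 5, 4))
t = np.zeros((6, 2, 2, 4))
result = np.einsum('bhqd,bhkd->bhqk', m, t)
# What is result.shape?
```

(6, 2, 5, 2)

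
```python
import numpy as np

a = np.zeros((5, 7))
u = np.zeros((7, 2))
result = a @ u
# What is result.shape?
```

(5, 2)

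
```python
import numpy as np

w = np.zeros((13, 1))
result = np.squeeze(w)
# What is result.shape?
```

(13,)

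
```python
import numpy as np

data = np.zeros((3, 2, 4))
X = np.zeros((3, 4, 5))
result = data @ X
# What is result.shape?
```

(3, 2, 5)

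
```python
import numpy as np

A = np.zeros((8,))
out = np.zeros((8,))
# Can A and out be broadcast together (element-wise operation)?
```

Yes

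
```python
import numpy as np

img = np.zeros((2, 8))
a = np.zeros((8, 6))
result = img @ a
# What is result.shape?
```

(2, 6)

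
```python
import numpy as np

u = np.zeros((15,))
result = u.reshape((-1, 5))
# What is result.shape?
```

(3, 5)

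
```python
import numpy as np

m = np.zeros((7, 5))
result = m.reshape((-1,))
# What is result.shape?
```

(35,)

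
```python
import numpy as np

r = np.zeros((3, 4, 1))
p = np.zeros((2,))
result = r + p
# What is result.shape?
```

(3, 4, 2)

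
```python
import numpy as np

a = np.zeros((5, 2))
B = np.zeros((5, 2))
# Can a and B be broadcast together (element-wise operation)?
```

Yes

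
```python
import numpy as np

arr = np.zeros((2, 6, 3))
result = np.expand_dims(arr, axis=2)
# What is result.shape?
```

(2, 6, 1, 3)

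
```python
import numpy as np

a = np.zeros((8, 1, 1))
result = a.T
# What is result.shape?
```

(1, 1, 8)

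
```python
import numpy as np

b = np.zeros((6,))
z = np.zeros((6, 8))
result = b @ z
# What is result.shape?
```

(8,)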